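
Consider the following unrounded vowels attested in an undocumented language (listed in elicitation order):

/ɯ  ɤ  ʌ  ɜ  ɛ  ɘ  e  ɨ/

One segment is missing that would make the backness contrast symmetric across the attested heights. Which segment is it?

/i/

high: front —, central /ɨ/, back /ɯ/.
high-mid: front /e/, central /ɘ/, back /ɤ/.
low-mid: front /ɛ/, central /ɜ/, back /ʌ/.
The high row has no front member, so the gap is the high front unrounded vowel /i/.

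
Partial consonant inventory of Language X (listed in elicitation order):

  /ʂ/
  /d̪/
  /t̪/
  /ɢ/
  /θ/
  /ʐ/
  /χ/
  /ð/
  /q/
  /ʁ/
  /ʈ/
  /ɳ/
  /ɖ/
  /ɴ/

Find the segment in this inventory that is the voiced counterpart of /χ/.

/ʁ/

/χ/ is a voiceless uvular fricative.
The voiced counterpart is a voiced uvular fricative — in this inventory, /ʁ/.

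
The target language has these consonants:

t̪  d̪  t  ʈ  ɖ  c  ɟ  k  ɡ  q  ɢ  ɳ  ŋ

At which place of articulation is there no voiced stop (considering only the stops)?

dental: voiceless /t̪/, voiced /d̪/.
alveolar: voiceless /t/, voiced —.
retroflex: voiceless /ʈ/, voiced /ɖ/.
palatal: voiceless /c/, voiced /ɟ/.
velar: voiceless /k/, voiced /ɡ/.
uvular: voiceless /q/, voiced /ɢ/.
Every place of articulation has a voiced member except alveolar, where /d/ would be expected.

alveolar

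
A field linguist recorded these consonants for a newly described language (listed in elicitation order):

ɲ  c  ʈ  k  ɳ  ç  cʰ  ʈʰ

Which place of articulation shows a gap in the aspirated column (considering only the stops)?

velar

Plain: /ʈ/ (retroflex), /c/ (palatal), /k/ (velar).
Aspirated: /ʈʰ/ (retroflex), /cʰ/ (palatal).
Every place of articulation has an aspirated member except velar, where /kʰ/ would be expected.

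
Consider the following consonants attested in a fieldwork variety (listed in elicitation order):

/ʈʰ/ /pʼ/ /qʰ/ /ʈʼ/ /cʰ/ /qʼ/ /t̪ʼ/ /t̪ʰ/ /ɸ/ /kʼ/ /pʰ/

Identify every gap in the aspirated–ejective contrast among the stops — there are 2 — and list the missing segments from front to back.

place of articulation  aspirated  ejective
bilabial          pʰ        pʼ      
dental            t̪ʰ       t̪ʼ     
retroflex         ʈʰ        ʈʼ      
palatal           cʰ        —       
velar             —         kʼ      
uvular            qʰ        qʼ      
Gaps, from front to back: palatal lacks ejective (/cʼ/); velar lacks aspirated (/kʰ/).

/cʼ/, /kʰ/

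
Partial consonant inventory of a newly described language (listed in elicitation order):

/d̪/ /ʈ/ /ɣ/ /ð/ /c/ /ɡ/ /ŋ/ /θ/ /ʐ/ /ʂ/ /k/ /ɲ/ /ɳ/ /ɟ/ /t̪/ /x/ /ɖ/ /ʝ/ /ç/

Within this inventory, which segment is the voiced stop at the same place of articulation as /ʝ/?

/ʝ/ is a voiced palatal fricative.
The voiced stop at the same place is a voiced palatal stop — in this inventory, /ɟ/.

/ɟ/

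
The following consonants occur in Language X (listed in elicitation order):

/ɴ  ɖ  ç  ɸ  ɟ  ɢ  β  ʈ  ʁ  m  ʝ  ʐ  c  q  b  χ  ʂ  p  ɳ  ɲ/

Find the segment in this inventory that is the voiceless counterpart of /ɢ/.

/q/

/ɢ/ is a voiced uvular stop.
The voiceless counterpart is a voiceless uvular stop — in this inventory, /q/.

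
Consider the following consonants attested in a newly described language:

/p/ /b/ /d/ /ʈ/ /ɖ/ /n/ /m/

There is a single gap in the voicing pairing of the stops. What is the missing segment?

/t/

bilabial: voiceless /p/, voiced /b/.
alveolar: voiceless —, voiced /d/.
retroflex: voiceless /ʈ/, voiced /ɖ/.
The alveolar row has no voiceless member, so the gap is the voiceless alveolar stop /t/.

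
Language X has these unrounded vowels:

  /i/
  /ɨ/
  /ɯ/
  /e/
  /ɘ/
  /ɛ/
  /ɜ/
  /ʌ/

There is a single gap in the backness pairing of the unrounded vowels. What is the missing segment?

/ɤ/

height            front     central   back    
high              i         ɨ         ɯ       
high-mid          e         ɘ         —       
low-mid           ɛ         ɜ         ʌ       
The high-mid row has no back member, so the gap is the high-mid back unrounded vowel /ɤ/.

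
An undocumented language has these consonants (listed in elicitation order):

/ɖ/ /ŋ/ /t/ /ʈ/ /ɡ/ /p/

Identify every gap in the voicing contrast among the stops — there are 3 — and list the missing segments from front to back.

/b/, /d/, /k/

Voiceless: /p/ (bilabial), /t/ (alveolar), /ʈ/ (retroflex).
Voiced: /ɖ/ (retroflex), /ɡ/ (velar).
Gaps, from front to back: bilabial lacks voiced (/b/); alveolar lacks voiced (/d/); velar lacks voiceless (/k/).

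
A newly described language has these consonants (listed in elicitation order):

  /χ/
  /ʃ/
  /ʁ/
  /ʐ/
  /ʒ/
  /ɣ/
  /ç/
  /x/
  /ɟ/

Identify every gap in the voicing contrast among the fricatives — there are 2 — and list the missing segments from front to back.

/ʂ/, /ʝ/

Voiceless: /ʃ/ (postalveolar), /ç/ (palatal), /x/ (velar), /χ/ (uvular).
Voiced: /ʒ/ (postalveolar), /ʐ/ (retroflex), /ɣ/ (velar), /ʁ/ (uvular).
Gaps, from front to back: retroflex lacks voiceless (/ʂ/); palatal lacks voiced (/ʝ/).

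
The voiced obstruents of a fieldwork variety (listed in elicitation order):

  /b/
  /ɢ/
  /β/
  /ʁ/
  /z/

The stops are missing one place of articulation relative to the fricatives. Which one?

Stop: /b/ (bilabial), /ɢ/ (uvular).
Fricative: /β/ (bilabial), /z/ (alveolar), /ʁ/ (uvular).
Every place of articulation has a stop member except alveolar, where /d/ would be expected.

alveolar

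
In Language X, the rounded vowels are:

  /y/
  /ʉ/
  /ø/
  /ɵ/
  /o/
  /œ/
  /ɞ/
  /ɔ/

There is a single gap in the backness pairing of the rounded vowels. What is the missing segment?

/u/

high: front /y/, central /ʉ/, back —.
high-mid: front /ø/, central /ɵ/, back /o/.
low-mid: front /œ/, central /ɞ/, back /ɔ/.
The high row has no back member, so the gap is the high back rounded vowel /u/.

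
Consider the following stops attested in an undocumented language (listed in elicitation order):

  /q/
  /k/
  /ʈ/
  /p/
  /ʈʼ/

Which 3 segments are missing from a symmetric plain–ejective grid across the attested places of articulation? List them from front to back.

/pʼ/, /kʼ/, /qʼ/

bilabial: plain /p/, ejective —.
retroflex: plain /ʈ/, ejective /ʈʼ/.
velar: plain /k/, ejective —.
uvular: plain /q/, ejective —.
Gaps, from front to back: bilabial lacks ejective (/pʼ/); velar lacks ejective (/kʼ/); uvular lacks ejective (/qʼ/).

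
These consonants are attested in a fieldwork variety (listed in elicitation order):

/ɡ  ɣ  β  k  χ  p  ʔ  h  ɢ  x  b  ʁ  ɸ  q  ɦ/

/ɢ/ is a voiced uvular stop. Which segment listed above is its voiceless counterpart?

The voiceless counterpart is a voiceless uvular stop — in this inventory, /q/.

/q/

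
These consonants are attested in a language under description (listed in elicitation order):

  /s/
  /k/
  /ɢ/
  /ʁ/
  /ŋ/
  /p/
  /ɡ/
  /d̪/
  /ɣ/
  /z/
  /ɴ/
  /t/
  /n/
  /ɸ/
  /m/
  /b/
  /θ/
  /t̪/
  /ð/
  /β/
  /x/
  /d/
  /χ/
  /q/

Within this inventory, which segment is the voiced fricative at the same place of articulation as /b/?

/b/ is a voiced bilabial stop.
The voiced fricative at the same place is a voiced bilabial fricative — in this inventory, /β/.

/β/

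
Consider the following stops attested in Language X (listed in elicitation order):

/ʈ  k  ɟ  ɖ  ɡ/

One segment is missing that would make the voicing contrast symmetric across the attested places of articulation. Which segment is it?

place of articulation  voiceless  voiced  
retroflex         ʈ         ɖ       
palatal           —         ɟ       
velar             k         ɡ       
The palatal row has no voiceless member, so the gap is the voiceless palatal stop /c/.

/c/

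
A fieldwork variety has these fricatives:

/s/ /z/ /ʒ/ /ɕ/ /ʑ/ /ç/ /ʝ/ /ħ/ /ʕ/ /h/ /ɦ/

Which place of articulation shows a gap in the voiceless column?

postalveolar

alveolar: voiceless /s/, voiced /z/.
postalveolar: voiceless —, voiced /ʒ/.
alveolo-palatal: voiceless /ɕ/, voiced /ʑ/.
palatal: voiceless /ç/, voiced /ʝ/.
pharyngeal: voiceless /ħ/, voiced /ʕ/.
glottal: voiceless /h/, voiced /ɦ/.
Every place of articulation has a voiceless member except postalveolar, where /ʃ/ would be expected.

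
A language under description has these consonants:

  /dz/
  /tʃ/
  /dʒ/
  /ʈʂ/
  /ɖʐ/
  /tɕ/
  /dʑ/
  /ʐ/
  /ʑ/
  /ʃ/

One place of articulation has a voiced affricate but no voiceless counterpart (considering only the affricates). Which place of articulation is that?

Voiceless: /tʃ/ (postalveolar), /ʈʂ/ (retroflex), /tɕ/ (alveolo-palatal).
Voiced: /dz/ (alveolar), /dʒ/ (postalveolar), /ɖʐ/ (retroflex), /dʑ/ (alveolo-palatal).
Every place of articulation has a voiceless member except alveolar, where /ts/ would be expected.

alveolar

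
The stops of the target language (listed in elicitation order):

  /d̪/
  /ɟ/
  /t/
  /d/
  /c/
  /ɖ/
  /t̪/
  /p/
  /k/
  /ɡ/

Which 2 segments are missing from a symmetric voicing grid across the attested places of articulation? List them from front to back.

Voiceless: /p/ (bilabial), /t̪/ (dental), /t/ (alveolar), /c/ (palatal), /k/ (velar).
Voiced: /d̪/ (dental), /d/ (alveolar), /ɖ/ (retroflex), /ɟ/ (palatal), /ɡ/ (velar).
Gaps, from front to back: bilabial lacks voiced (/b/); retroflex lacks voiceless (/ʈ/).

/b/, /ʈ/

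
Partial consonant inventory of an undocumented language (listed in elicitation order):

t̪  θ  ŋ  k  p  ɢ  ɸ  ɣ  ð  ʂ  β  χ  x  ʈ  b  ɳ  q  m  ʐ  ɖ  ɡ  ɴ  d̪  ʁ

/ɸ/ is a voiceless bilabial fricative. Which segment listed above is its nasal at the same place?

The nasal at the same place is a bilabial nasal — in this inventory, /m/.

/m/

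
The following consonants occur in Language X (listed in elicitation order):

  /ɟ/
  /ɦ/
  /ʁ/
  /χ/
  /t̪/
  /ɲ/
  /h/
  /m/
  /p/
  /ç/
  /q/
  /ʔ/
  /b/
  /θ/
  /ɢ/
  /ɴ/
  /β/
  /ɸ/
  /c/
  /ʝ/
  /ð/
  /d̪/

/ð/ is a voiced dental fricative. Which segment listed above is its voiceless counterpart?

/θ/

The voiceless counterpart is a voiceless dental fricative — in this inventory, /θ/.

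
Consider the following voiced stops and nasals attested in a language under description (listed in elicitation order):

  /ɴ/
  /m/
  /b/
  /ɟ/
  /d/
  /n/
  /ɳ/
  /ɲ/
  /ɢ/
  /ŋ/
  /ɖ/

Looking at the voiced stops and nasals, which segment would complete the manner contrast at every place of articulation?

/ɡ/

place of articulation  oral stop  nasal   
bilabial          b         m       
alveolar          d         n       
retroflex         ɖ         ɳ       
palatal           ɟ         ɲ       
velar             —         ŋ       
uvular            ɢ         ɴ       
The velar row has no oral stop member, so the gap is the velar oral stop /ɡ/.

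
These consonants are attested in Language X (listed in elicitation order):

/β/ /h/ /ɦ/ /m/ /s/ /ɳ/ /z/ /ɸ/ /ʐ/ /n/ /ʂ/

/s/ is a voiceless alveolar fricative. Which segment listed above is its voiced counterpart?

/z/

The voiced counterpart is a voiced alveolar fricative — in this inventory, /z/.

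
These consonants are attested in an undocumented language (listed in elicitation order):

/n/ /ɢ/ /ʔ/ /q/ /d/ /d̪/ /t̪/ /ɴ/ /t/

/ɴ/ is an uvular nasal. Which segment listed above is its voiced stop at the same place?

The voiced stop at the same place is a voiced uvular stop — in this inventory, /ɢ/.

/ɢ/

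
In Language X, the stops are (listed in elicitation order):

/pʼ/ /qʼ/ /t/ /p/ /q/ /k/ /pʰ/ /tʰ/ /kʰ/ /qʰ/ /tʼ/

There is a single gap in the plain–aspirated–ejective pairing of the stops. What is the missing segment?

place of articulation  plain     aspirated  ejective
bilabial          p         pʰ        pʼ      
alveolar          t         tʰ        tʼ      
velar             k         kʰ        —       
uvular            q         qʰ        qʼ      
The velar row has no ejective member, so the gap is the ejective velar stop /kʼ/.

/kʼ/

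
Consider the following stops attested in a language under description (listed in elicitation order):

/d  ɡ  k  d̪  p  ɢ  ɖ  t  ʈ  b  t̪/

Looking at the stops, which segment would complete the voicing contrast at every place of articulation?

/q/

bilabial: voiceless /p/, voiced /b/.
dental: voiceless /t̪/, voiced /d̪/.
alveolar: voiceless /t/, voiced /d/.
retroflex: voiceless /ʈ/, voiced /ɖ/.
velar: voiceless /k/, voiced /ɡ/.
uvular: voiceless —, voiced /ɢ/.
The uvular row has no voiceless member, so the gap is the voiceless uvular stop /q/.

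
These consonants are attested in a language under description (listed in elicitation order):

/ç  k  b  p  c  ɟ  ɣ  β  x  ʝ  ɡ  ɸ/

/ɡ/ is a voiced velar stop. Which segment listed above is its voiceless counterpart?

/k/

The voiceless counterpart is a voiceless velar stop — in this inventory, /k/.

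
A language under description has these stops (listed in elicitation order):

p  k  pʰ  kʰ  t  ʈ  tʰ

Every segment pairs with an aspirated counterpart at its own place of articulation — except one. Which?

Bilabial: /p/ ~ /pʰ/
Alveolar: /t/ ~ /tʰ/
Velar: /k/ ~ /kʰ/
Retroflex: only /ʈ/ (plain); no aspirated partner.
So /ʈ/ is the unpaired segment.

/ʈ/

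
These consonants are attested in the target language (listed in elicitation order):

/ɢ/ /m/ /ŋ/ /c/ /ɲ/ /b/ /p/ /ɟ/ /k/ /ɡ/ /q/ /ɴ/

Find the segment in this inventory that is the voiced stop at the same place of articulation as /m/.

/m/ is a bilabial nasal.
The voiced stop at the same place is a voiced bilabial stop — in this inventory, /b/.

/b/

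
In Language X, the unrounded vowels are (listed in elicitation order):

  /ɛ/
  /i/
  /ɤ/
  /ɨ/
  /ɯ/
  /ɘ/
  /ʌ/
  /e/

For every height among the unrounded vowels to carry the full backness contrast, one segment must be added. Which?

height            front     central   back    
high              i         ɨ         ɯ       
high-mid          e         ɘ         ɤ       
low-mid           ɛ         —         ʌ       
The low-mid row has no central member, so the gap is the low-mid central unrounded vowel /ɜ/.

/ɜ/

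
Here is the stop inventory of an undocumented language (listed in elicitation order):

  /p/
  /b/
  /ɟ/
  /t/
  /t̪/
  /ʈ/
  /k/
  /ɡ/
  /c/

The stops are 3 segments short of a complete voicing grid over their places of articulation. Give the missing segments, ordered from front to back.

/d̪/, /d/, /ɖ/

Voiceless: /p/ (bilabial), /t̪/ (dental), /t/ (alveolar), /ʈ/ (retroflex), /c/ (palatal), /k/ (velar).
Voiced: /b/ (bilabial), /ɟ/ (palatal), /ɡ/ (velar).
Gaps, from front to back: dental lacks voiced (/d̪/); alveolar lacks voiced (/d/); retroflex lacks voiced (/ɖ/).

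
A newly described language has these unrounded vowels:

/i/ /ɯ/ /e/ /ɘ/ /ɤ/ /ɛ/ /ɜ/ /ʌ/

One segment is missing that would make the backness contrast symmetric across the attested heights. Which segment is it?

height            front     central   back    
high              i         —         ɯ       
high-mid          e         ɘ         ɤ       
low-mid           ɛ         ɜ         ʌ       
The high row has no central member, so the gap is the high central unrounded vowel /ɨ/.

/ɨ/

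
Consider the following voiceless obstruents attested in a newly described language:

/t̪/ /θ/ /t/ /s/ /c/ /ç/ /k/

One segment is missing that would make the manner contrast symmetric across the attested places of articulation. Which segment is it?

/x/

Stop: /t̪/ (dental), /t/ (alveolar), /c/ (palatal), /k/ (velar).
Fricative: /θ/ (dental), /s/ (alveolar), /ç/ (palatal).
The velar row has no fricative member, so the gap is the velar fricative /x/.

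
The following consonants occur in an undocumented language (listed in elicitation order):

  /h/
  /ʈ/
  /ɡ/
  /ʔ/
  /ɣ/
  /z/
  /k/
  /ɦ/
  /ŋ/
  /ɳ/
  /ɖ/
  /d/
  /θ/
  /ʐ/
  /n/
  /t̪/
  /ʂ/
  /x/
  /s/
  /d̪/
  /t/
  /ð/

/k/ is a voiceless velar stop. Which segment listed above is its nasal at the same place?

/ŋ/

The nasal at the same place is a velar nasal — in this inventory, /ŋ/.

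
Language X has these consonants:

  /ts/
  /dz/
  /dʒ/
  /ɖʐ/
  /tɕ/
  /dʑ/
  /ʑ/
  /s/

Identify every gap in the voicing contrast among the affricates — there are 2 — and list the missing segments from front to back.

place of articulation  voiceless  voiced  
alveolar          ts        dz      
postalveolar      —         dʒ      
retroflex         —         ɖʐ      
alveolo-palatal   tɕ        dʑ      
Gaps, from front to back: postalveolar lacks voiceless (/tʃ/); retroflex lacks voiceless (/ʈʂ/).

/tʃ/, /ʈʂ/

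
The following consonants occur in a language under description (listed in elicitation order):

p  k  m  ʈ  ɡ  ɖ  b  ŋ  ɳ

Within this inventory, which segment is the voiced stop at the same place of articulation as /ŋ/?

/ŋ/ is a velar nasal.
The voiced stop at the same place is a voiced velar stop — in this inventory, /ɡ/.

/ɡ/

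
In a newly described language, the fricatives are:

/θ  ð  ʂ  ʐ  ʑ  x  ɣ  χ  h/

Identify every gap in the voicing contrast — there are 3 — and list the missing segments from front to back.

Voiceless: /θ/ (dental), /ʂ/ (retroflex), /x/ (velar), /χ/ (uvular), /h/ (glottal).
Voiced: /ð/ (dental), /ʐ/ (retroflex), /ʑ/ (alveolo-palatal), /ɣ/ (velar).
Gaps, from front to back: alveolo-palatal lacks voiceless (/ɕ/); uvular lacks voiced (/ʁ/); glottal lacks voiced (/ɦ/).

/ɕ/, /ʁ/, /ɦ/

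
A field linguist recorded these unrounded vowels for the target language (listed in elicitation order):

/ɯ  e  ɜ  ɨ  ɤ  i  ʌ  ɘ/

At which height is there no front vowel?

low-mid

Front: /i/ (high), /e/ (high-mid).
Central: /ɨ/ (high), /ɘ/ (high-mid), /ɜ/ (low-mid).
Back: /ɯ/ (high), /ɤ/ (high-mid), /ʌ/ (low-mid).
Every height has a front member except low-mid, where /ɛ/ would be expected.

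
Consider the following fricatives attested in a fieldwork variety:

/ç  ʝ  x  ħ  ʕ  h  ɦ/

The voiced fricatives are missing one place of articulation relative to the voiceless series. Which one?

velar

place of articulation  voiceless  voiced  
palatal           ç         ʝ       
velar             x         —       
pharyngeal        ħ         ʕ       
glottal           h         ɦ       
Every place of articulation has a voiced member except velar, where /ɣ/ would be expected.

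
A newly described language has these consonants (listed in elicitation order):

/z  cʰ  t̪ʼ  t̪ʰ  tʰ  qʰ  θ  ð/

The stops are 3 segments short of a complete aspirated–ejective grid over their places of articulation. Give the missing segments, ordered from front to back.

Aspirated: /t̪ʰ/ (dental), /tʰ/ (alveolar), /cʰ/ (palatal), /qʰ/ (uvular).
Ejective: /t̪ʼ/ (dental).
Gaps, from front to back: alveolar lacks ejective (/tʼ/); palatal lacks ejective (/cʼ/); uvular lacks ejective (/qʼ/).

/tʼ/, /cʼ/, /qʼ/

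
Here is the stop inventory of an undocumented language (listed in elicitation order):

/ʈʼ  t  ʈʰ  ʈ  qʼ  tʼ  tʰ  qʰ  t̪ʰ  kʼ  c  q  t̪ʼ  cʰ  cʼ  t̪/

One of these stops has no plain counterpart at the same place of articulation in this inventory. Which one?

/kʼ/

Dental: /t̪/ ~ /t̪ʰ/ ~ /t̪ʼ/
Alveolar: /t/ ~ /tʰ/ ~ /tʼ/
Retroflex: /ʈ/ ~ /ʈʰ/ ~ /ʈʼ/
Palatal: /c/ ~ /cʰ/ ~ /cʼ/
Uvular: /q/ ~ /qʰ/ ~ /qʼ/
Velar: only /kʼ/ (ejective); no plain partner.
So /kʼ/ is the unpaired segment.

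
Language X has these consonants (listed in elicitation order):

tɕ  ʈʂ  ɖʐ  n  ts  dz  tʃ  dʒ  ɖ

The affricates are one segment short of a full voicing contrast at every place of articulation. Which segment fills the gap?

Voiceless: /ts/ (alveolar), /tʃ/ (postalveolar), /ʈʂ/ (retroflex), /tɕ/ (alveolo-palatal).
Voiced: /dz/ (alveolar), /dʒ/ (postalveolar), /ɖʐ/ (retroflex).
The alveolo-palatal row has no voiced member, so the gap is the voiced alveolo-palatal affricate /dʑ/.

/dʑ/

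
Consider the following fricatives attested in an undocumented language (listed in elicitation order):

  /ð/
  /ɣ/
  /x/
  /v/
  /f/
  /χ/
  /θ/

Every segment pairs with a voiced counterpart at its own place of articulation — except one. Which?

/χ/

Labiodental: /f/ ~ /v/
Dental: /θ/ ~ /ð/
Velar: /x/ ~ /ɣ/
Uvular: only /χ/ (voiceless); no voiced partner.
So /χ/ is the unpaired segment.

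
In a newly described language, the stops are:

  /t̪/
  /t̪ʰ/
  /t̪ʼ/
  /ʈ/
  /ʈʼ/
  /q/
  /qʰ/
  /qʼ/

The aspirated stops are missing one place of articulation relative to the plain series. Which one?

place of articulation  plain     aspirated  ejective
dental            t̪        t̪ʰ       t̪ʼ     
retroflex         ʈ         —         ʈʼ      
uvular            q         qʰ        qʼ      
Every place of articulation has an aspirated member except retroflex, where /ʈʰ/ would be expected.

retroflex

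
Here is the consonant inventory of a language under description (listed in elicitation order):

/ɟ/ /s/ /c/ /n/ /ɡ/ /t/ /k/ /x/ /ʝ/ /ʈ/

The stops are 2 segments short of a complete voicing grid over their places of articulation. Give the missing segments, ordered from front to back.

alveolar: voiceless /t/, voiced —.
retroflex: voiceless /ʈ/, voiced —.
palatal: voiceless /c/, voiced /ɟ/.
velar: voiceless /k/, voiced /ɡ/.
Gaps, from front to back: alveolar lacks voiced (/d/); retroflex lacks voiced (/ɖ/).

/d/, /ɖ/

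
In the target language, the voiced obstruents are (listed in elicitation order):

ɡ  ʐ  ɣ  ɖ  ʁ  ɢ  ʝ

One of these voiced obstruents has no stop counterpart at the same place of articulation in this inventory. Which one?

/ʝ/

Retroflex: /ɖ/ ~ /ʐ/
Velar: /ɡ/ ~ /ɣ/
Uvular: /ɢ/ ~ /ʁ/
Palatal: only /ʝ/ (fricative); no stop partner.
So /ʝ/ is the unpaired segment.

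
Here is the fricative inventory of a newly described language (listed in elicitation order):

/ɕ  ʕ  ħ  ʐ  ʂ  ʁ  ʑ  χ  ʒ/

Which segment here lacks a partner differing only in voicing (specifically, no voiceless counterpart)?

/ʒ/

Retroflex: /ʂ/ ~ /ʐ/
Alveolo-palatal: /ɕ/ ~ /ʑ/
Uvular: /χ/ ~ /ʁ/
Pharyngeal: /ħ/ ~ /ʕ/
Postalveolar: only /ʒ/ (voiced); no voiceless partner.
So /ʒ/ is the unpaired segment.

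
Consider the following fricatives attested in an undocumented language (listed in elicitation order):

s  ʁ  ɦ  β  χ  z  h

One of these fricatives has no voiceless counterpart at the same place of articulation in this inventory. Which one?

Alveolar: /s/ ~ /z/
Uvular: /χ/ ~ /ʁ/
Glottal: /h/ ~ /ɦ/
Bilabial: only /β/ (voiced); no voiceless partner.
So /β/ is the unpaired segment.

/β/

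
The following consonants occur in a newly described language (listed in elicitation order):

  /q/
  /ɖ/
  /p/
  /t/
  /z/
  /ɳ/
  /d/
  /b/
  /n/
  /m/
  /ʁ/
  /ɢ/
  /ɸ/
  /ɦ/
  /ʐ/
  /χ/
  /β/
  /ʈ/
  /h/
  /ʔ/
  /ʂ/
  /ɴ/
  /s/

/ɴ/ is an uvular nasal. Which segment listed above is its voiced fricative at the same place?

The voiced fricative at the same place is a voiced uvular fricative — in this inventory, /ʁ/.

/ʁ/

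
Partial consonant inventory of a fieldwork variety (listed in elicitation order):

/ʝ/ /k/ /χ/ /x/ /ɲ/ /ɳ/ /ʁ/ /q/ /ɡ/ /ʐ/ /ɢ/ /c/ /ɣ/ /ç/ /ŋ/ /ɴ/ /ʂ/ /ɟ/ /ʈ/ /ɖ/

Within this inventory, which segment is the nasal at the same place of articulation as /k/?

/k/ is a voiceless velar stop.
The nasal at the same place is a velar nasal — in this inventory, /ŋ/.

/ŋ/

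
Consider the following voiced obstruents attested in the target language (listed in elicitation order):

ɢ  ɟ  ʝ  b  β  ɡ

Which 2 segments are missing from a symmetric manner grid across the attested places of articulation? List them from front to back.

bilabial: stop /b/, fricative /β/.
palatal: stop /ɟ/, fricative /ʝ/.
velar: stop /ɡ/, fricative —.
uvular: stop /ɢ/, fricative —.
Gaps, from front to back: velar lacks fricative (/ɣ/); uvular lacks fricative (/ʁ/).

/ɣ/, /ʁ/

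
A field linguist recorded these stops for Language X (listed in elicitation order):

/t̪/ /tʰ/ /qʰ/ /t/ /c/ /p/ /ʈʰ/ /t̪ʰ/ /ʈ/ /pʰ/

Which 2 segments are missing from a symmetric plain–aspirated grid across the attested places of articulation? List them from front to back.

place of articulation  plain     aspirated
bilabial          p         pʰ      
dental            t̪        t̪ʰ     
alveolar          t         tʰ      
retroflex         ʈ         ʈʰ      
palatal           c         —       
uvular            —         qʰ      
Gaps, from front to back: palatal lacks aspirated (/cʰ/); uvular lacks plain (/q/).

/cʰ/, /q/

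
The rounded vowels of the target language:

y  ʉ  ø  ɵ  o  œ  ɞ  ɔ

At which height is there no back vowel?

height            front     central   back    
high              y         ʉ         —       
high-mid          ø         ɵ         o       
low-mid           œ         ɞ         ɔ       
Every height has a back member except high, where /u/ would be expected.

high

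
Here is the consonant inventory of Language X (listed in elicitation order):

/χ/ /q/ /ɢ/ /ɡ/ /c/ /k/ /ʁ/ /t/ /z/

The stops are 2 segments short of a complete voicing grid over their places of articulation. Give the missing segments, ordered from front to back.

Voiceless: /t/ (alveolar), /c/ (palatal), /k/ (velar), /q/ (uvular).
Voiced: /ɡ/ (velar), /ɢ/ (uvular).
Gaps, from front to back: alveolar lacks voiced (/d/); palatal lacks voiced (/ɟ/).

/d/, /ɟ/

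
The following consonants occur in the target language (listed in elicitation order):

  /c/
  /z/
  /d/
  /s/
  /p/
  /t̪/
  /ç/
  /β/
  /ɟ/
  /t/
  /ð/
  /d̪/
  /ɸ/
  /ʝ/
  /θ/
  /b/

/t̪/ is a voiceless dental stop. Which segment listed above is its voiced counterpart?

/d̪/

The voiced counterpart is a voiced dental stop — in this inventory, /d̪/.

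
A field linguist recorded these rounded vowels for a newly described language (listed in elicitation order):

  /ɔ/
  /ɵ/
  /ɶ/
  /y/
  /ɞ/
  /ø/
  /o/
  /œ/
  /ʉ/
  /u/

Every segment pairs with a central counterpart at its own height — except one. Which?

/ɶ/

High: /y/ ~ /ʉ/ ~ /u/
High-mid: /ø/ ~ /ɵ/ ~ /o/
Low-mid: /œ/ ~ /ɞ/ ~ /ɔ/
Low: only /ɶ/ (front); no central partner.
So /ɶ/ is the unpaired segment.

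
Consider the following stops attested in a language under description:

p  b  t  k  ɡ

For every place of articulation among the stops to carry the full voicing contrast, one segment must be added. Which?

/d/

bilabial: voiceless /p/, voiced /b/.
alveolar: voiceless /t/, voiced —.
velar: voiceless /k/, voiced /ɡ/.
The alveolar row has no voiced member, so the gap is the voiced alveolar stop /d/.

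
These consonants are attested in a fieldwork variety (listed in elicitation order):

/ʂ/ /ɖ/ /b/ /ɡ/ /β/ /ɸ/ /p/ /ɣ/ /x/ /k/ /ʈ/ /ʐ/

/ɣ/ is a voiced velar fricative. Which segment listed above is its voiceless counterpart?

/x/

The voiceless counterpart is a voiceless velar fricative — in this inventory, /x/.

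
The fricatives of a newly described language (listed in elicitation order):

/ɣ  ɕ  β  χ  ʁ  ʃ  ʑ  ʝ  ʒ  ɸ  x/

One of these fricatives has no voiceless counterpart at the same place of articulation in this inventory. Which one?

/ʝ/

Bilabial: /ɸ/ ~ /β/
Postalveolar: /ʃ/ ~ /ʒ/
Alveolo-palatal: /ɕ/ ~ /ʑ/
Velar: /x/ ~ /ɣ/
Uvular: /χ/ ~ /ʁ/
Palatal: only /ʝ/ (voiced); no voiceless partner.
So /ʝ/ is the unpaired segment.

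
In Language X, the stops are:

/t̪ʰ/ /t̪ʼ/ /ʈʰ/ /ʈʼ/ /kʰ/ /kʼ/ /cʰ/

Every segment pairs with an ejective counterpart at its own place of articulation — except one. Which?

/cʰ/

Dental: /t̪ʰ/ ~ /t̪ʼ/
Retroflex: /ʈʰ/ ~ /ʈʼ/
Velar: /kʰ/ ~ /kʼ/
Palatal: only /cʰ/ (aspirated); no ejective partner.
So /cʰ/ is the unpaired segment.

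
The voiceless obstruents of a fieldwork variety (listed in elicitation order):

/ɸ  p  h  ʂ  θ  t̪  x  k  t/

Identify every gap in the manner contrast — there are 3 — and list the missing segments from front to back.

Stop: /p/ (bilabial), /t̪/ (dental), /t/ (alveolar), /k/ (velar).
Fricative: /ɸ/ (bilabial), /θ/ (dental), /ʂ/ (retroflex), /x/ (velar), /h/ (glottal).
Gaps, from front to back: alveolar lacks fricative (/s/); retroflex lacks stop (/ʈ/); glottal lacks stop (/ʔ/).

/s/, /ʈ/, /ʔ/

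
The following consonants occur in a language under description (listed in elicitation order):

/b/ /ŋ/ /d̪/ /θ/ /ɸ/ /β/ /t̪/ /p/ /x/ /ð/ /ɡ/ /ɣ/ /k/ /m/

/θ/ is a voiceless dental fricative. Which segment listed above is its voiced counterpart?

The voiced counterpart is a voiced dental fricative — in this inventory, /ð/.

/ð/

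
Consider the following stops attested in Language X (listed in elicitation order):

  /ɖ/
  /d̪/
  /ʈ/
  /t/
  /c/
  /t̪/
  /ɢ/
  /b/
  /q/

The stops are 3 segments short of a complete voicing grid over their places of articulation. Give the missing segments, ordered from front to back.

Voiceless: /t̪/ (dental), /t/ (alveolar), /ʈ/ (retroflex), /c/ (palatal), /q/ (uvular).
Voiced: /b/ (bilabial), /d̪/ (dental), /ɖ/ (retroflex), /ɢ/ (uvular).
Gaps, from front to back: bilabial lacks voiceless (/p/); alveolar lacks voiced (/d/); palatal lacks voiced (/ɟ/).

/p/, /d/, /ɟ/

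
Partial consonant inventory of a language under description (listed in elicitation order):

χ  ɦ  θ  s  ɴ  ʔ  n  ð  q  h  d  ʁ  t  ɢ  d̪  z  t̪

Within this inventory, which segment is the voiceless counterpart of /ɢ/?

/ɢ/ is a voiced uvular stop.
The voiceless counterpart is a voiceless uvular stop — in this inventory, /q/.

/q/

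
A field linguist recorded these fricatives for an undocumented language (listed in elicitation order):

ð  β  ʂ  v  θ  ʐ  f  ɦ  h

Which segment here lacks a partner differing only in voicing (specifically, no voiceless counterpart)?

Labiodental: /f/ ~ /v/
Dental: /θ/ ~ /ð/
Retroflex: /ʂ/ ~ /ʐ/
Glottal: /h/ ~ /ɦ/
Bilabial: only /β/ (voiced); no voiceless partner.
So /β/ is the unpaired segment.

/β/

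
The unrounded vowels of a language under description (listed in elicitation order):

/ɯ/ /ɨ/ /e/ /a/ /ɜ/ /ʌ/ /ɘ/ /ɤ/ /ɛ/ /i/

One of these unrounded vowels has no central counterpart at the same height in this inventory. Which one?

High: /i/ ~ /ɨ/ ~ /ɯ/
High-mid: /e/ ~ /ɘ/ ~ /ɤ/
Low-mid: /ɛ/ ~ /ɜ/ ~ /ʌ/
Low: only /a/ (front); no central partner.
So /a/ is the unpaired segment.

/a/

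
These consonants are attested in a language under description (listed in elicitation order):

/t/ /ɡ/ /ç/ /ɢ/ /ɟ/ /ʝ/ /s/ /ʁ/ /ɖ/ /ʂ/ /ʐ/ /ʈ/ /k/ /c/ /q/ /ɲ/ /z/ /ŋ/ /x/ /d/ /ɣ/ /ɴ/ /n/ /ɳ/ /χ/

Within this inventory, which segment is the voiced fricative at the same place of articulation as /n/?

/z/

/n/ is an alveolar nasal.
The voiced fricative at the same place is a voiced alveolar fricative — in this inventory, /z/.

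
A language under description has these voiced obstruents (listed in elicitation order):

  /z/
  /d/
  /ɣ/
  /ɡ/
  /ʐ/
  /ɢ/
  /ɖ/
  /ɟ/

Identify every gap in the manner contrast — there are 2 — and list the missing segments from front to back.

/ʝ/, /ʁ/

Stop: /d/ (alveolar), /ɖ/ (retroflex), /ɟ/ (palatal), /ɡ/ (velar), /ɢ/ (uvular).
Fricative: /z/ (alveolar), /ʐ/ (retroflex), /ɣ/ (velar).
Gaps, from front to back: palatal lacks fricative (/ʝ/); uvular lacks fricative (/ʁ/).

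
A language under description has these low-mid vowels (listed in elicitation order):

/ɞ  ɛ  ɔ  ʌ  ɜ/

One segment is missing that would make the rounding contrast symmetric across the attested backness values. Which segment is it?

backness          unrounded  rounded 
front             ɛ         —       
central           ɜ         ɞ       
back              ʌ         ɔ       
The front row has no rounded member, so the gap is the front rounded vowel /œ/.

/œ/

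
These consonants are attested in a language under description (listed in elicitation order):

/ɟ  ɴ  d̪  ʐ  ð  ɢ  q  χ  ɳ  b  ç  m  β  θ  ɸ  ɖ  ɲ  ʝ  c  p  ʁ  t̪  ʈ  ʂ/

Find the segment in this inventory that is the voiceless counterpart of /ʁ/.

/χ/

/ʁ/ is a voiced uvular fricative.
The voiceless counterpart is a voiceless uvular fricative — in this inventory, /χ/.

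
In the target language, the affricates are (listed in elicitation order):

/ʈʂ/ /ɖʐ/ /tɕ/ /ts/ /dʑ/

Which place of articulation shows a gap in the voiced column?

place of articulation  voiceless  voiced  
alveolar          ts        —       
retroflex         ʈʂ        ɖʐ      
alveolo-palatal   tɕ        dʑ      
Every place of articulation has a voiced member except alveolar, where /dz/ would be expected.

alveolar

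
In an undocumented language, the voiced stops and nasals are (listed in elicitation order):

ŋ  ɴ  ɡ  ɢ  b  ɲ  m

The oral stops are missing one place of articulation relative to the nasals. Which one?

bilabial: oral stop /b/, nasal /m/.
palatal: oral stop —, nasal /ɲ/.
velar: oral stop /ɡ/, nasal /ŋ/.
uvular: oral stop /ɢ/, nasal /ɴ/.
Every place of articulation has an oral stop member except palatal, where /ɟ/ would be expected.

palatal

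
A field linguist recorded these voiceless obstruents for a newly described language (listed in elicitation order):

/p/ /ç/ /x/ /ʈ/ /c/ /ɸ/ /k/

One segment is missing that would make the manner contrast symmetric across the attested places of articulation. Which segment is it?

place of articulation  stop      fricative
bilabial          p         ɸ       
retroflex         ʈ         —       
palatal           c         ç       
velar             k         x       
The retroflex row has no fricative member, so the gap is the retroflex fricative /ʂ/.

/ʂ/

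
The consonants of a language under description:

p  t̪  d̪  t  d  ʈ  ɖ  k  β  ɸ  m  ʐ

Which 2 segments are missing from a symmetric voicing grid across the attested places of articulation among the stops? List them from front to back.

bilabial: voiceless /p/, voiced —.
dental: voiceless /t̪/, voiced /d̪/.
alveolar: voiceless /t/, voiced /d/.
retroflex: voiceless /ʈ/, voiced /ɖ/.
velar: voiceless /k/, voiced —.
Gaps, from front to back: bilabial lacks voiced (/b/); velar lacks voiced (/ɡ/).

/b/, /ɡ/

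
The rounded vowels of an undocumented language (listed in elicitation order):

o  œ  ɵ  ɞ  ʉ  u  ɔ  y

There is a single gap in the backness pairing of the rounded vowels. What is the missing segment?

/ø/

high: front /y/, central /ʉ/, back /u/.
high-mid: front —, central /ɵ/, back /o/.
low-mid: front /œ/, central /ɞ/, back /ɔ/.
The high-mid row has no front member, so the gap is the high-mid front rounded vowel /ø/.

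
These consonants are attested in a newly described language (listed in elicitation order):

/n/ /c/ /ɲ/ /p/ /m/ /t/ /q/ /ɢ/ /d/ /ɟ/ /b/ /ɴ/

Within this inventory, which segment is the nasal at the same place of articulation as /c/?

/ɲ/

/c/ is a voiceless palatal stop.
The nasal at the same place is a palatal nasal — in this inventory, /ɲ/.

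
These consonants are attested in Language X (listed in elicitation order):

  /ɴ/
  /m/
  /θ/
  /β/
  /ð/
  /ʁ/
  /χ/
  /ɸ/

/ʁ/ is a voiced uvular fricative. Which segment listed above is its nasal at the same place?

The nasal at the same place is an uvular nasal — in this inventory, /ɴ/.

/ɴ/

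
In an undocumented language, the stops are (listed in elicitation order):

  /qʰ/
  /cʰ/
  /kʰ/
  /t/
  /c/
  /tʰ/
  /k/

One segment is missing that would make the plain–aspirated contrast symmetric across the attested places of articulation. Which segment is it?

place of articulation  plain     aspirated
alveolar          t         tʰ      
palatal           c         cʰ      
velar             k         kʰ      
uvular            —         qʰ      
The uvular row has no plain member, so the gap is the plain uvular stop /q/.

/q/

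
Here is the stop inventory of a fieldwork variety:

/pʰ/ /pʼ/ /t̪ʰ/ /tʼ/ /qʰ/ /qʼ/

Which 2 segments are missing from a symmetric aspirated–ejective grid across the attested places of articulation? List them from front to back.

/t̪ʼ/, /tʰ/

place of articulation  aspirated  ejective
bilabial          pʰ        pʼ      
dental            t̪ʰ       —       
alveolar          —         tʼ      
uvular            qʰ        qʼ      
Gaps, from front to back: dental lacks ejective (/t̪ʼ/); alveolar lacks aspirated (/tʰ/).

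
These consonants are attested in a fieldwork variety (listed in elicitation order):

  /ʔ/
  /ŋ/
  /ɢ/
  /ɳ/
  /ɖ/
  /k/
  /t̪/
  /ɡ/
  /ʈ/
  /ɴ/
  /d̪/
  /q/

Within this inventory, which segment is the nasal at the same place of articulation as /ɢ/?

/ɢ/ is a voiced uvular stop.
The nasal at the same place is an uvular nasal — in this inventory, /ɴ/.

/ɴ/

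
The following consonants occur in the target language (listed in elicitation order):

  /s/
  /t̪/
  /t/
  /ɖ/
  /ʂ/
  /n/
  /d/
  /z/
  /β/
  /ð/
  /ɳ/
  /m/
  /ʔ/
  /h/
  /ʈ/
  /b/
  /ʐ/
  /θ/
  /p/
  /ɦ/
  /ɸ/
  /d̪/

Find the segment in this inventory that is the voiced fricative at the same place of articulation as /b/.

/b/ is a voiced bilabial stop.
The voiced fricative at the same place is a voiced bilabial fricative — in this inventory, /β/.

/β/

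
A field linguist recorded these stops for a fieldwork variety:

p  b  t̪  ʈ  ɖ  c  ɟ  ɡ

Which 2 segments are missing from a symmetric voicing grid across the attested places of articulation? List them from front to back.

/d̪/, /k/

Voiceless: /p/ (bilabial), /t̪/ (dental), /ʈ/ (retroflex), /c/ (palatal).
Voiced: /b/ (bilabial), /ɖ/ (retroflex), /ɟ/ (palatal), /ɡ/ (velar).
Gaps, from front to back: dental lacks voiced (/d̪/); velar lacks voiceless (/k/).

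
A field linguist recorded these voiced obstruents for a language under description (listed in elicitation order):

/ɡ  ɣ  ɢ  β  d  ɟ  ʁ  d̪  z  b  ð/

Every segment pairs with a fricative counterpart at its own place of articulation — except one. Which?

Bilabial: /b/ ~ /β/
Dental: /d̪/ ~ /ð/
Alveolar: /d/ ~ /z/
Velar: /ɡ/ ~ /ɣ/
Uvular: /ɢ/ ~ /ʁ/
Palatal: only /ɟ/ (stop); no fricative partner.
So /ɟ/ is the unpaired segment.

/ɟ/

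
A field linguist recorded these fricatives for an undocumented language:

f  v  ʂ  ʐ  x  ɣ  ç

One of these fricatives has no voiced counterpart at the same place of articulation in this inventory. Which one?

/ç/

Labiodental: /f/ ~ /v/
Retroflex: /ʂ/ ~ /ʐ/
Velar: /x/ ~ /ɣ/
Palatal: only /ç/ (voiceless); no voiced partner.
So /ç/ is the unpaired segment.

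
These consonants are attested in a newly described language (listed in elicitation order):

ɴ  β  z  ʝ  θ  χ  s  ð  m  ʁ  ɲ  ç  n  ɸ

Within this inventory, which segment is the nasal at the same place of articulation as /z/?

/n/

/z/ is a voiced alveolar fricative.
The nasal at the same place is an alveolar nasal — in this inventory, /n/.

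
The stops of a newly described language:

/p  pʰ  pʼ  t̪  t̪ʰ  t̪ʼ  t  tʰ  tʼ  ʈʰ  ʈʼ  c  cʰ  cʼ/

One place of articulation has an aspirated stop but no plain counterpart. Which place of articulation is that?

retroflex

place of articulation  plain     aspirated  ejective
bilabial          p         pʰ        pʼ      
dental            t̪        t̪ʰ       t̪ʼ     
alveolar          t         tʰ        tʼ      
retroflex         —         ʈʰ        ʈʼ      
palatal           c         cʰ        cʼ      
Every place of articulation has a plain member except retroflex, where /ʈ/ would be expected.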